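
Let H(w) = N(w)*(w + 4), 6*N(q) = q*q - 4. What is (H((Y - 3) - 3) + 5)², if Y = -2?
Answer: 1225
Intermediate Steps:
N(q) = -⅔ + q²/6 (N(q) = (q*q - 4)/6 = (q² - 4)/6 = (-4 + q²)/6 = -⅔ + q²/6)
H(w) = (4 + w)*(-⅔ + w²/6) (H(w) = (-⅔ + w²/6)*(w + 4) = (-⅔ + w²/6)*(4 + w) = (4 + w)*(-⅔ + w²/6))
(H((Y - 3) - 3) + 5)² = ((-4 + ((-2 - 3) - 3)²)*(4 + ((-2 - 3) - 3))/6 + 5)² = ((-4 + (-5 - 3)²)*(4 + (-5 - 3))/6 + 5)² = ((-4 + (-8)²)*(4 - 8)/6 + 5)² = ((⅙)*(-4 + 64)*(-4) + 5)² = ((⅙)*60*(-4) + 5)² = (-40 + 5)² = (-35)² = 1225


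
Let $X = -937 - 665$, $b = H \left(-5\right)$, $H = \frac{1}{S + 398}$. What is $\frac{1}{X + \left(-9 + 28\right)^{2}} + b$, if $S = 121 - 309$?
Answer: $- \frac{1283}{52122} \approx -0.024615$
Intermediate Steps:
$S = -188$ ($S = 121 - 309 = -188$)
$H = \frac{1}{210}$ ($H = \frac{1}{-188 + 398} = \frac{1}{210} \approx 0.0047619$)
$b = - \frac{1}{42}$ ($b = \frac{1}{210} \left(-5\right) = - \frac{1}{42} \approx -0.02381$)
$X = -1602$ ($X = -937 - 665 = -1602$)
$\frac{1}{X + \left(-9 + 28\right)^{2}} + b = \frac{1}{-1602 + \left(-9 + 28\right)^{2}} - \frac{1}{42} = \frac{1}{-1602 + 19^{2}} - \frac{1}{42} = \frac{1}{-1602 + 361} - \frac{1}{42} = \frac{1}{-1241} - \frac{1}{42} = - \frac{1}{1241} - \frac{1}{42} = - \frac{1283}{52122}$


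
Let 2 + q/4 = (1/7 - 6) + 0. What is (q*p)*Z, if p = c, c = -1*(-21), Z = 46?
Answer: -30360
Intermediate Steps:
q = -220/7 (q = -8 + 4*((1/7 - 6) + 0) = -8 + 4*((⅐ - 6) + 0) = -8 + 4*(-41/7 + 0) = -8 + 4*(-41/7) = -8 - 164/7 = -220/7 ≈ -31.429)
c = 21
p = 21
(q*p)*Z = -220/7*21*46 = -660*46 = -30360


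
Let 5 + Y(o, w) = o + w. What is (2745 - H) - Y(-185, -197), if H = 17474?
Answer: -14342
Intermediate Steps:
Y(o, w) = -5 + o + w (Y(o, w) = -5 + (o + w) = -5 + o + w)
(2745 - H) - Y(-185, -197) = (2745 - 1*17474) - (-5 - 185 - 197) = (2745 - 17474) - 1*(-387) = -14729 + 387 = -14342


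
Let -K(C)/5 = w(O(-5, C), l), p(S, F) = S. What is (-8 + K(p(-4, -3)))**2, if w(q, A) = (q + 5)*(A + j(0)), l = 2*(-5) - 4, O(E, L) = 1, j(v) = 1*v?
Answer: 169744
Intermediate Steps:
j(v) = v
l = -14 (l = -10 - 4 = -14)
w(q, A) = A*(5 + q) (w(q, A) = (q + 5)*(A + 0) = (5 + q)*A = A*(5 + q))
K(C) = 420 (K(C) = -(-70)*(5 + 1) = -(-70)*6 = -5*(-84) = 420)
(-8 + K(p(-4, -3)))**2 = (-8 + 420)**2 = 412**2 = 169744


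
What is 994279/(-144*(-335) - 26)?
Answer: 994279/48214 ≈ 20.622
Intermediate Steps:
994279/(-144*(-335) - 26) = 994279/(48240 - 26) = 994279/48214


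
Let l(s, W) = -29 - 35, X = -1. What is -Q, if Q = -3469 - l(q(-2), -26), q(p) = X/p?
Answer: 3405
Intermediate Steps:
q(p) = -1/p
l(s, W) = -64
Q = -3405 (Q = -3469 - 1*(-64) = -3469 + 64 = -3405)
-Q = -1*(-3405) = 3405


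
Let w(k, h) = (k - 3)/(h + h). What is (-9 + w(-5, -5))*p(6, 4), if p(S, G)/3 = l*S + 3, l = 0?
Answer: -369/5 ≈ -73.800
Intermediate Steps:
p(S, G) = 9 (p(S, G) = 3*(0*S + 3) = 3*(0 + 3) = 3*3 = 9)
w(k, h) = (-3 + k)/(2*h) (w(k, h) = (-3 + k)/((2*h)) = (-3 + k)*(1/(2*h)) = (-3 + k)/(2*h))
(-9 + w(-5, -5))*p(6, 4) = (-9 + (½)*(-3 - 5)/(-5))*9 = (-9 + (½)*(-⅕)*(-8))*9 = (-9 + ⅘)*9 = -41/5*9 = -369/5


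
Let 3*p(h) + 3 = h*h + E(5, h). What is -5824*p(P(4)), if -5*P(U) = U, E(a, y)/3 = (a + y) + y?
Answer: -1141504/75 ≈ -15220.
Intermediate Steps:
E(a, y) = 3*a + 6*y (E(a, y) = 3*((a + y) + y) = 3*(a + 2*y) = 3*a + 6*y)
P(U) = -U/5
p(h) = 4 + 2*h + h²/3 (p(h) = -1 + (h*h + (3*5 + 6*h))/3 = -1 + (h² + (15 + 6*h))/3 = -1 + (15 + h² + 6*h)/3 = -1 + (5 + 2*h + h²/3) = 4 + 2*h + h²/3)
-5824*p(P(4)) = -5824*(4 + 2*(-⅕*4) + (-⅕*4)²/3) = -5824*(4 + 2*(-⅘) + (-⅘)²/3) = -5824*(4 - 8/5 + (⅓)*(16/25)) = -5824*(4 - 8/5 + 16/75) = -5824*196/75 = -1141504/75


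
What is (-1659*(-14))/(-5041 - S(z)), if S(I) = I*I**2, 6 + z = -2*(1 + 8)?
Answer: 23226/8783 ≈ 2.6444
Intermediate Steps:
z = -24 (z = -6 - 2*(1 + 8) = -6 - 2*9 = -6 - 18 = -24)
S(I) = I**3
(-1659*(-14))/(-5041 - S(z)) = (-1659*(-14))/(-5041 - 1*(-24)**3) = 23226/(-5041 - 1*(-13824)) = 23226/(-5041 + 13824) = 23226/8783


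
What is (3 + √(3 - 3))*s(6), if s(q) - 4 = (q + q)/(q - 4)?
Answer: 30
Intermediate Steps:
s(q) = 4 + 2*q/(-4 + q) (s(q) = 4 + (q + q)/(q - 4) = 4 + (2*q)/(-4 + q) = 4 + 2*q/(-4 + q))
(3 + √(3 - 3))*s(6) = (3 + √(3 - 3))*(2*(-8 + 3*6)/(-4 + 6)) = (3 + √0)*(2*(-8 + 18)/2) = (3 + 0)*(2*(½)*10) = 3*10 = 30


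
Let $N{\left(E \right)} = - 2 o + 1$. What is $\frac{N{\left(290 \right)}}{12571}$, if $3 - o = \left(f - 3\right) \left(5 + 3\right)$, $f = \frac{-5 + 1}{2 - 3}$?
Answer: $\frac{11}{12571} \approx 0.00087503$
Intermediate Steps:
$f = 4$ ($f = - \frac{4}{-1} = \left(-4\right) \left(-1\right) = 4$)
$o = -5$ ($o = 3 - \left(4 - 3\right) \left(5 + 3\right) = 3 - 1 \cdot 8 = 3 - 8 = -5$)
$N{\left(E \right)} = 11$ ($N{\left(E \right)} = \left(-2\right) \left(-5\right) + 1 = 10 + 1 = 11$)
$\frac{N{\left(290 \right)}}{12571} = \frac{11}{12571}$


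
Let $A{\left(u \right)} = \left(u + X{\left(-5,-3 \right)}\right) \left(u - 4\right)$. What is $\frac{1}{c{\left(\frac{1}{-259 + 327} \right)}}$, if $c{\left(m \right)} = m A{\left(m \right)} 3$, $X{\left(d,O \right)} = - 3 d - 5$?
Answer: $- \frac{314432}{553653} \approx -0.56792$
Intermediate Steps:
$X{\left(d,O \right)} = -5 - 3 d$
$A{\left(u \right)} = \left(-4 + u\right) \left(10 + u\right)$ ($A{\left(u \right)} = \left(u - -10\right) \left(u - 4\right) = \left(u + \left(-5 + 15\right)\right) \left(-4 + u\right) = \left(u + 10\right) \left(-4 + u\right) = \left(10 + u\right) \left(-4 + u\right) = \left(-4 + u\right) \left(10 + u\right)$)
$c{\left(m \right)} = 3 m \left(-40 + m^{2} + 6 m\right)$ ($c{\left(m \right)} = m \left(-40 + m^{2} + 6 m\right) 3 = 3 m \left(-40 + m^{2} + 6 m\right)$)
$\frac{1}{c{\left(\frac{1}{-259 + 327} \right)}} = \frac{1}{3 \frac{1}{-259 + 327} \left(-40 + \left(\frac{1}{-259 + 327}\right)^{2} + \frac{6}{-259 + 327}\right)} = \frac{1}{3 \cdot \frac{1}{68} \left(-40 + \left(\frac{1}{68}\right)^{2} + \frac{6}{68}\right)} = \frac{1}{3 \cdot \frac{1}{68} \left(-40 + \left(\frac{1}{68}\right)^{2} + 6 \cdot \frac{1}{68}\right)} = \frac{1}{3 \cdot \frac{1}{68} \left(-40 + \frac{1}{4624} + \frac{3}{34}\right)} = \frac{1}{3 \cdot \frac{1}{68} \left(- \frac{184551}{4624}\right)} = \frac{1}{- \frac{553653}{314432}} = - \frac{314432}{553653}$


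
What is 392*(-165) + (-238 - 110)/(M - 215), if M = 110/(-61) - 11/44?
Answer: -3425432568/52961 ≈ -64678.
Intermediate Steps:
M = -501/244 (M = 110*(-1/61) - 11*1/44 = -110/61 - ¼ = -501/244 ≈ -2.0533)
392*(-165) + (-238 - 110)/(M - 215) = 392*(-165) + (-238 - 110)/(-501/244 - 215) = -64680 - 348/(-52961/244) = -64680 - 348*(-244/52961) = -64680 + 84912/52961 = -3425432568/52961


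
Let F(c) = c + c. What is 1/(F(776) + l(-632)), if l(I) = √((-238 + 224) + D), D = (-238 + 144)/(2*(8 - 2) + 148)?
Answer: 124160/192697487 - 4*I*√5835/192697487 ≈ 0.00064433 - 1.5856e-6*I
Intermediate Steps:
D = -47/80 (D = -94/(2*6 + 148) = -94/(12 + 148) = -94/160 = -94*1/160 = -47/80 ≈ -0.58750)
F(c) = 2*c
l(I) = I*√5835/20 (l(I) = √((-238 + 224) - 47/80) = √(-14 - 47/80) = √(-1167/80) = I*√5835/20)
1/(F(776) + l(-632)) = 1/(2*776 + I*√5835/20) = 1/(1552 + I*√5835/20)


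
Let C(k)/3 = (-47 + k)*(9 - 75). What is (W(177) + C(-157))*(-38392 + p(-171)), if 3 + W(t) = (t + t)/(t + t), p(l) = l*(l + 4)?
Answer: -397235650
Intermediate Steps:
p(l) = l*(4 + l)
C(k) = 9306 - 198*k (C(k) = 3*((-47 + k)*(9 - 75)) = 3*((-47 + k)*(-66)) = 3*(3102 - 66*k) = 9306 - 198*k)
W(t) = -2 (W(t) = -3 + (t + t)/(t + t) = -3 + (2*t)/((2*t)) = -3 + (2*t)*(1/(2*t)) = -3 + 1 = -2)
(W(177) + C(-157))*(-38392 + p(-171)) = (-2 + (9306 - 198*(-157)))*(-38392 - 171*(4 - 171)) = (-2 + (9306 + 31086))*(-38392 - 171*(-167)) = (-2 + 40392)*(-38392 + 28557) = 40390*(-9835) = -397235650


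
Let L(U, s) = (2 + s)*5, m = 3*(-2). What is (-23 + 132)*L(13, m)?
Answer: -2180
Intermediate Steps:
m = -6
L(U, s) = 10 + 5*s
(-23 + 132)*L(13, m) = (-23 + 132)*(10 + 5*(-6)) = 109*(10 - 30) = 109*(-20) = -2180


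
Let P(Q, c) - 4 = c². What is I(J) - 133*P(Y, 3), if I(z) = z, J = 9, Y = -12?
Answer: -1720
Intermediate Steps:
P(Q, c) = 4 + c²
I(J) - 133*P(Y, 3) = 9 - 133*(4 + 3²) = 9 - 133*(4 + 9) = 9 - 133*13 = 9 - 1729 = -1720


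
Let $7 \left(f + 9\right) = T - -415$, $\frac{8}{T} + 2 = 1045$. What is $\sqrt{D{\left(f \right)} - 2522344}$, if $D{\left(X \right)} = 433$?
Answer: $i \sqrt{2521911} \approx 1588.1 i$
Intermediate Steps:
$T = \frac{8}{1043}$ ($T = \frac{8}{-2 + 1045} = \frac{8}{1043} \approx 0.0076702$)
$f = \frac{367144}{7301}$ ($f = -9 + \frac{\frac{8}{1043} - -415}{7} = -9 + \frac{\frac{8}{1043} + 415}{7} = -9 + \frac{1}{7} \cdot \frac{432853}{1043} = -9 + \frac{432853}{7301} = \frac{367144}{7301} \approx 50.287$)
$\sqrt{D{\left(f \right)} - 2522344} = \sqrt{433 - 2522344} = \sqrt{-2521911} = i \sqrt{2521911}$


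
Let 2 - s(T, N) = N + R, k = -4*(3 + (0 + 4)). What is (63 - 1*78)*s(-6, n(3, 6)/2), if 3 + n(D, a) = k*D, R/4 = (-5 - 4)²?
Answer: 8355/2 ≈ 4177.5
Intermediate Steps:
k = -28 (k = -4*(3 + 4) = -4*7 = -28)
R = 324 (R = 4*(-5 - 4)² = 4*(-9)² = 4*81 = 324)
n(D, a) = -3 - 28*D
s(T, N) = -322 - N (s(T, N) = 2 - (N + 324) = 2 - (324 + N) = 2 + (-324 - N) = -322 - N)
(63 - 1*78)*s(-6, n(3, 6)/2) = (63 - 1*78)*(-322 - (-3 - 28*3)/2) = (63 - 78)*(-322 - (-3 - 84)/2) = -15*(-322 - (-87)/2) = -15*(-322 - 1*(-87/2)) = -15*(-322 + 87/2) = -15*(-557/2) = 8355/2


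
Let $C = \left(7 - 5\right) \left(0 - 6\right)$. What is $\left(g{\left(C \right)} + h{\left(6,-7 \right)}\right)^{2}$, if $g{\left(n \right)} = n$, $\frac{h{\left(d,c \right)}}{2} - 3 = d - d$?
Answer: $36$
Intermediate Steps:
$h{\left(d,c \right)} = 6$ ($h{\left(d,c \right)} = 6 + 2 \left(d - d\right) = 6 + 2 \cdot 0 = 6 + 0 = 6$)
$C = -12$ ($C = 2 \left(-6\right) = -12$)
$\left(g{\left(C \right)} + h{\left(6,-7 \right)}\right)^{2} = \left(-12 + 6\right)^{2} = \left(-6\right)^{2} = 36$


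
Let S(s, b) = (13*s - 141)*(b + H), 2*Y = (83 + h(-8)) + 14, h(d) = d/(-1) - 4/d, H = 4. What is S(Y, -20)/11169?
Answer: -8716/11169 ≈ -0.78037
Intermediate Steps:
h(d) = -d - 4/d (h(d) = d*(-1) - 4/d = -d - 4/d)
Y = 211/4 (Y = ((83 + (-1*(-8) - 4/(-8))) + 14)/2 = ((83 + (8 - 4*(-⅛))) + 14)/2 = ((83 + (8 + ½)) + 14)/2 = ((83 + 17/2) + 14)/2 = (183/2 + 14)/2 = (½)*(211/2) = 211/4 ≈ 52.750)
S(s, b) = (-141 + 13*s)*(4 + b) (S(s, b) = (13*s - 141)*(b + 4) = (-141 + 13*s)*(4 + b))
S(Y, -20)/11169 = (-564 - 141*(-20) + 52*(211/4) + 13*(-20)*(211/4))/11169 = (-564 + 2820 + 2743 - 13715)*(1/11169) = -8716*1/11169 = -8716/11169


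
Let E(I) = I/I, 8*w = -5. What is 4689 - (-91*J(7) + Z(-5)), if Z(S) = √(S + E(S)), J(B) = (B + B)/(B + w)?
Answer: 249331/51 - 2*I ≈ 4888.8 - 2.0*I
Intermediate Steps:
w = -5/8 (w = (⅛)*(-5) = -5/8 ≈ -0.62500)
E(I) = 1
J(B) = 2*B/(-5/8 + B) (J(B) = (B + B)/(B - 5/8) = (2*B)/(-5/8 + B) = 2*B/(-5/8 + B))
Z(S) = √(1 + S) (Z(S) = √(S + 1) = √(1 + S))
4689 - (-91*J(7) + Z(-5)) = 4689 - (-1456*7/(-5 + 8*7) + √(1 - 5)) = 4689 - (-1456*7/(-5 + 56) + √(-4)) = 4689 - (-1456*7/51 + 2*I) = 4689 - (-91*112/51 + 2*I) = 4689 - (-10192/51 + 2*I) = 4689 + (10192/51 - 2*I) = 249331/51 - 2*I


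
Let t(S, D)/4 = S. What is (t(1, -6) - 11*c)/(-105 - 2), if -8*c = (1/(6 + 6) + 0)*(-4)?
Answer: -85/2568 ≈ -0.033100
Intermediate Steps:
c = 1/24 (c = -(1/(6 + 6) + 0)*(-4)/8 = -(1/12 + 0)*(-4)/8 = -(-4)/96 = -⅛*(-⅓) = 1/24 ≈ 0.041667)
t(S, D) = 4*S
(t(1, -6) - 11*c)/(-105 - 2) = (4*1 - 11*1/24)/(-105 - 2) = (4 - 11/24)/(-107) = (85/24)*(-1/107) = -85/2568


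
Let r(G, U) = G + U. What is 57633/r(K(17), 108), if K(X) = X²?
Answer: 57633/397 ≈ 145.17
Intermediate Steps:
57633/r(K(17), 108) = 57633/(17² + 108) = 57633/(289 + 108) = 57633/397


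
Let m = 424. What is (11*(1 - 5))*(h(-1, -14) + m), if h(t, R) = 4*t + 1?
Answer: -18524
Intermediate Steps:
h(t, R) = 1 + 4*t
(11*(1 - 5))*(h(-1, -14) + m) = (11*(1 - 5))*((1 + 4*(-1)) + 424) = (11*(-4))*((1 - 4) + 424) = -44*(-3 + 424) = -44*421 = -18524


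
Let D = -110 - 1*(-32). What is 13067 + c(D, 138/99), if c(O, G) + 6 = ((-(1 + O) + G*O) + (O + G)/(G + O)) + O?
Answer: 142475/11 ≈ 12952.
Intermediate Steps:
D = -78 (D = -110 + 32 = -78)
c(O, G) = -6 + G*O (c(O, G) = -6 + (((-(1 + O) + G*O) + (O + G)/(G + O)) + O) = -6 + ((((-1 - O) + G*O) + (G + O)/(G + O)) + O) = -6 + (((-1 - O + G*O) + 1) + O) = -6 + ((-O + G*O) + O) = -6 + G*O)
13067 + c(D, 138/99) = 13067 + (-6 + (138/99)*(-78)) = 13067 + (-6 + (138*(1/99))*(-78)) = 13067 + (-6 + (46/33)*(-78)) = 13067 + (-6 - 1196/11) = 13067 - 1262/11 = 142475/11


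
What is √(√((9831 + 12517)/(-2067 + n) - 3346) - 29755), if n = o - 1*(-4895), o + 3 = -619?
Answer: √(-36200200795 + 2206*I*√1014612198)/1103 ≈ 0.16741 + 172.5*I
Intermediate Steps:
o = -622 (o = -3 - 619 = -622)
n = 4273 (n = -622 - 1*(-4895) = -622 + 4895 = 4273)
√(√((9831 + 12517)/(-2067 + n) - 3346) - 29755) = √(√((9831 + 12517)/(-2067 + 4273) - 3346) - 29755) = √(√(22348/2206 - 3346) - 29755) = √(√(22348*(1/2206) - 3346) - 29755) = √(√(11174/1103 - 3346) - 29755) = √(√(-3679464/1103) - 29755) = √(2*I*√1014612198/1103 - 29755) = √(-29755 + 2*I*√1014612198/1103)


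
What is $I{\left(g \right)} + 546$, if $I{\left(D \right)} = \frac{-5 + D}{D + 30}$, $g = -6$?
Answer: $\frac{13093}{24} \approx 545.54$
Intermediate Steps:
$I{\left(D \right)} = \frac{-5 + D}{30 + D}$
$I{\left(g \right)} + 546 = \frac{-5 - 6}{30 - 6} + 546 = \frac{1}{24} \left(-11\right) + 546 = - \frac{11}{24} + 546 = \frac{13093}{24}$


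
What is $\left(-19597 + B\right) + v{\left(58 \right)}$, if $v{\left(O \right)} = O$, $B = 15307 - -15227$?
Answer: $10995$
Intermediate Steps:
$B = 30534$ ($B = 15307 + 15227 = 30534$)
$\left(-19597 + B\right) + v{\left(58 \right)} = \left(-19597 + 30534\right) + 58 = 10937 + 58 = 10995$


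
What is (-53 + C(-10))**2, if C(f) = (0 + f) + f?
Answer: 5329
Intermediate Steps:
C(f) = 2*f (C(f) = f + f = 2*f)
(-53 + C(-10))**2 = (-53 + 2*(-10))**2 = (-53 - 20)**2 = (-73)**2 = 5329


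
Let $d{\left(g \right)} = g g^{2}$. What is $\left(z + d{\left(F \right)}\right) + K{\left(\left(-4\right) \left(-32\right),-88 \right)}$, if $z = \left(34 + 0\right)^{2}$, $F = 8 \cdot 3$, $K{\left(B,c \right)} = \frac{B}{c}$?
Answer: $\frac{164764}{11} \approx 14979.0$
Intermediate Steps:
$F = 24$
$d{\left(g \right)} = g^{3}$
$z = 1156$ ($z = 34^{2} = 1156$)
$\left(z + d{\left(F \right)}\right) + K{\left(\left(-4\right) \left(-32\right),-88 \right)} = \left(1156 + 24^{3}\right) + \frac{\left(-4\right) \left(-32\right)}{-88} = \left(1156 + 13824\right) + 128 \left(- \frac{1}{88}\right) = 14980 - \frac{16}{11} = \frac{164764}{11}$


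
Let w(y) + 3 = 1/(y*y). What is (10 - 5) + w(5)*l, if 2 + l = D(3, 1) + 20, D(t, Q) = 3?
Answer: -1429/25 ≈ -57.160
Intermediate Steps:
w(y) = -3 + y**(-2) (w(y) = -3 + 1/(y*y) = -3 + y**(-2))
l = 21 (l = -2 + (3 + 20) = -2 + 23 = 21)
(10 - 5) + w(5)*l = (10 - 5) + (-3 + 5**(-2))*21 = 5 + (-3 + 1/25)*21 = 5 - 74/25*21 = 5 - 1554/25 = -1429/25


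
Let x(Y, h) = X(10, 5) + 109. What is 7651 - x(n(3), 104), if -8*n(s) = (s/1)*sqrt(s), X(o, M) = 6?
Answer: 7536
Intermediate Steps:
n(s) = -s**(3/2)/8 (n(s) = -s/1*sqrt(s)/8 = -s*1*sqrt(s)/8 = -s*sqrt(s)/8 = -s**(3/2)/8)
x(Y, h) = 115 (x(Y, h) = 6 + 109 = 115)
7651 - x(n(3), 104) = 7651 - 1*115 = 7651 - 115 = 7536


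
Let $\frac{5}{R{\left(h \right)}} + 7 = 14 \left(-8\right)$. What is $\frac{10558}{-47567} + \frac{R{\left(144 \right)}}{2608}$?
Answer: $- \frac{3276934251}{14762513584} \approx -0.22198$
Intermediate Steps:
$R{\left(h \right)} = - \frac{5}{119}$ ($R{\left(h \right)} = \frac{5}{-7 + 14 \left(-8\right)} = \frac{5}{-7 - 112} = \frac{5}{-119} = 5 \left(- \frac{1}{119}\right) = - \frac{5}{119}$)
$\frac{10558}{-47567} + \frac{R{\left(144 \right)}}{2608} = \frac{10558}{-47567} - \frac{5}{119 \cdot 2608} = 10558 \left(- \frac{1}{47567}\right) - \frac{5}{310352} = - \frac{10558}{47567} - \frac{5}{310352} = - \frac{3276934251}{14762513584}$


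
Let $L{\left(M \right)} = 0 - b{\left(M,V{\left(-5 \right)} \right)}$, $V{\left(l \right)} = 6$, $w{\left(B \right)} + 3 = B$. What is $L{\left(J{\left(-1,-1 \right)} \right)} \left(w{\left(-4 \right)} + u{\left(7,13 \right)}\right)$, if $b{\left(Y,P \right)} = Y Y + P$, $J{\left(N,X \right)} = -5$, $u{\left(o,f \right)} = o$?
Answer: $0$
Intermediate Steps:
$w{\left(B \right)} = -3 + B$
$b{\left(Y,P \right)} = P + Y^{2}$ ($b{\left(Y,P \right)} = Y^{2} + P = P + Y^{2}$)
$L{\left(M \right)} = -6 - M^{2}$ ($L{\left(M \right)} = 0 - \left(6 + M^{2}\right) = -6 - M^{2}$)
$L{\left(J{\left(-1,-1 \right)} \right)} \left(w{\left(-4 \right)} + u{\left(7,13 \right)}\right) = \left(-6 - \left(-5\right)^{2}\right) \left(\left(-3 - 4\right) + 7\right) = \left(-6 - 25\right) \left(-7 + 7\right) = \left(-6 - 25\right) 0 = \left(-31\right) 0 = 0$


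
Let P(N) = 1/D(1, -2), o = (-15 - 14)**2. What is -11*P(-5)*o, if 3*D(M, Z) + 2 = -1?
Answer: 9251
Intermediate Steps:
D(M, Z) = -1 (D(M, Z) = -2/3 + (1/3)*(-1) = -2/3 - 1/3 = -1)
o = 841 (o = (-29)**2 = 841)
P(N) = -1 (P(N) = 1/(-1) = -1)
-11*P(-5)*o = -(-11)*841 = -11*(-841) = 9251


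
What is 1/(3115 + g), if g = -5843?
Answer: -1/2728 ≈ -0.00036657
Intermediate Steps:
1/(3115 + g) = 1/(3115 - 5843) = 1/(-2728) = -1/2728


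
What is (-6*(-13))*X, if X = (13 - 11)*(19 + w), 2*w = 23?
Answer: 4758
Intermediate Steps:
w = 23/2 (w = (½)*23 = 23/2 ≈ 11.500)
X = 61 (X = (13 - 11)*(19 + 23/2) = 2*(61/2) = 61)
(-6*(-13))*X = -6*(-13)*61 = 78*61 = 4758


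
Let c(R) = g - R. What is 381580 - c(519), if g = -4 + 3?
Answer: 382100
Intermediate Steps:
g = -1
c(R) = -1 - R
381580 - c(519) = 381580 - (-1 - 1*519) = 381580 - (-1 - 519) = 381580 - 1*(-520) = 381580 + 520 = 382100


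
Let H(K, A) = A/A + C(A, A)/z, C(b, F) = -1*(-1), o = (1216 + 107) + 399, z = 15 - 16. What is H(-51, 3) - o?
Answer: -1722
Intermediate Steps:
z = -1
o = 1722 (o = 1323 + 399 = 1722)
C(b, F) = 1
H(K, A) = 0 (H(K, A) = A/A + 1/(-1) = 1 + 1*(-1) = 1 - 1 = 0)
H(-51, 3) - o = 0 - 1*1722 = 0 - 1722 = -1722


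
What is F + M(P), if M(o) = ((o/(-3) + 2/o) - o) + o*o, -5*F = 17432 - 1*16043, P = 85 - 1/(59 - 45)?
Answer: 23846860127/3495660 ≈ 6821.8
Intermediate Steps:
P = 1189/14 (P = 85 - 1/14 = 1189/14 ≈ 84.929)
F = -1389/5 (F = -(17432 - 1*16043)/5 = -(17432 - 16043)/5 = -⅕*1389 = -1389/5 ≈ -277.80)
M(o) = o² + 2/o - 4*o/3 (M(o) = ((o*(-⅓) + 2/o) - o) + o² = ((-o/3 + 2/o) - o) + o² = ((2/o - o/3) - o) + o² = (2/o - 4*o/3) + o² = o² + 2/o - 4*o/3)
F + M(P) = -1389/5 + ((1189/14)² + 2/(1189/14) - 4/3*1189/14) = -1389/5 + (1413721/196 + 2*(14/1189) - 2378/21) = -1389/5 + (1413721/196 + 28/1189 - 2378/21) = -1389/5 + 4963590895/699132 = 23846860127/3495660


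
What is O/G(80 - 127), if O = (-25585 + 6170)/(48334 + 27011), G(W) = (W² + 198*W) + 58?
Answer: 3883/106070691 ≈ 3.6608e-5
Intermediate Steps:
G(W) = 58 + W² + 198*W
O = -3883/15069 (O = -19415/75345 = -19415*1/75345 = -3883/15069 ≈ -0.25768)
O/G(80 - 127) = -3883/(15069*(58 + (80 - 127)² + 198*(80 - 127))) = -3883/(15069*(58 + (-47)² + 198*(-47))) = -3883/(15069*(58 + 2209 - 9306)) = -3883/15069/(-7039) = -3883/15069*(-1/7039) = 3883/106070691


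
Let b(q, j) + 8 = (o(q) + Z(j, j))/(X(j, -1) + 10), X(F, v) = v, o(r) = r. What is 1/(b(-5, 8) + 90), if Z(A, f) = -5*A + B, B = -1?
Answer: 9/692 ≈ 0.013006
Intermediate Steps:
Z(A, f) = -1 - 5*A (Z(A, f) = -5*A - 1 = -1 - 5*A)
b(q, j) = -73/9 - 5*j/9 + q/9 (b(q, j) = -8 + (q + (-1 - 5*j))/(-1 + 10) = -8 + (-1 + q - 5*j)/9 = -8 + (-1 + q - 5*j)*(⅑) = -8 + (-⅑ - 5*j/9 + q/9) = -73/9 - 5*j/9 + q/9)
1/(b(-5, 8) + 90) = 1/((-73/9 - 5/9*8 + (⅑)*(-5)) + 90) = 1/((-73/9 - 40/9 - 5/9) + 90) = 1/(-118/9 + 90) = 1/(692/9) = 9/692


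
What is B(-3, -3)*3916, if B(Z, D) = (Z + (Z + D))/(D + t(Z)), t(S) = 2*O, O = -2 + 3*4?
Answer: -35244/17 ≈ -2073.2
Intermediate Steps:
O = 10 (O = -2 + 12 = 10)
t(S) = 20 (t(S) = 2*10 = 20)
B(Z, D) = (D + 2*Z)/(20 + D) (B(Z, D) = (Z + (Z + D))/(D + 20) = (Z + (D + Z))/(20 + D) = (D + 2*Z)/(20 + D))
B(-3, -3)*3916 = ((-3 + 2*(-3))/(20 - 3))*3916 = ((-3 - 6)/17)*3916 = ((1/17)*(-9))*3916 = -9/17*3916 = -35244/17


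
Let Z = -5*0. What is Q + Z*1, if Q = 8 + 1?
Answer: 9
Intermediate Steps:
Z = 0
Q = 9
Q + Z*1 = 9 + 0*1 = 9 + 0 = 9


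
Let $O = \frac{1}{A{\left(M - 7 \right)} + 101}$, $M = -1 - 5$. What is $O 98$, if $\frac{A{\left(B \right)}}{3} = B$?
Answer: $\frac{49}{31} \approx 1.5806$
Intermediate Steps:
$M = -6$
$A{\left(B \right)} = 3 B$
$O = \frac{1}{62}$ ($O = \frac{1}{3 \left(-6 - 7\right) + 101} = \frac{1}{3 \left(-13\right) + 101} = \frac{1}{-39 + 101} = \frac{1}{62} \approx 0.016129$)
$O 98 = \frac{1}{62} \cdot 98 = \frac{49}{31}$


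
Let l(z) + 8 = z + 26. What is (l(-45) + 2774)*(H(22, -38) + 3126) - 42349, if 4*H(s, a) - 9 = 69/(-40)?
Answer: 1367963057/160 ≈ 8.5498e+6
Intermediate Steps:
l(z) = 18 + z (l(z) = -8 + (z + 26) = -8 + (26 + z) = 18 + z)
H(s, a) = 291/160 (H(s, a) = 9/4 + (69/(-40))/4 = 9/4 + (69*(-1/40))/4 = 9/4 + (¼)*(-69/40) = 9/4 - 69/160 = 291/160)
(l(-45) + 2774)*(H(22, -38) + 3126) - 42349 = ((18 - 45) + 2774)*(291/160 + 3126) - 42349 = (-27 + 2774)*(500451/160) - 42349 = 2747*(500451/160) - 42349 = 1374738897/160 - 42349 = 1367963057/160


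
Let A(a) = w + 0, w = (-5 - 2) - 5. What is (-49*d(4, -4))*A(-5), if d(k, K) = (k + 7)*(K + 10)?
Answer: 38808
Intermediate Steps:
d(k, K) = (7 + k)*(10 + K)
w = -12 (w = -7 - 5 = -12)
A(a) = -12 (A(a) = -12 + 0 = -12)
(-49*d(4, -4))*A(-5) = -49*(70 + 7*(-4) + 10*4 - 4*4)*(-12) = -49*(70 - 28 + 40 - 16)*(-12) = -49*66*(-12) = -3234*(-12) = 38808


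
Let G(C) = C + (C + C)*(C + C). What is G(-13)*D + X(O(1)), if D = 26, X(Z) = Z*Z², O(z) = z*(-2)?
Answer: 17230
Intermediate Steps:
O(z) = -2*z
X(Z) = Z³
G(C) = C + 4*C² (G(C) = C + (2*C)*(2*C) = C + 4*C²)
G(-13)*D + X(O(1)) = -13*(1 + 4*(-13))*26 + (-2*1)³ = -13*(1 - 52)*26 + (-2)³ = -13*(-51)*26 - 8 = 663*26 - 8 = 17238 - 8 = 17230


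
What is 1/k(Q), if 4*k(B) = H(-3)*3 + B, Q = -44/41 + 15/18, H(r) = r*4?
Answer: -984/8915 ≈ -0.11038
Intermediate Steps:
H(r) = 4*r
Q = -59/246 (Q = -44*1/41 + 15*(1/18) = -44/41 + ⅚ = -59/246 ≈ -0.23984)
k(B) = -9 + B/4 (k(B) = ((4*(-3))*3 + B)/4 = (-12*3 + B)/4 = (-36 + B)/4 = -9 + B/4)
1/k(Q) = 1/(-9 + (¼)*(-59/246)) = 1/(-9 - 59/984) = 1/(-8915/984) = -984/8915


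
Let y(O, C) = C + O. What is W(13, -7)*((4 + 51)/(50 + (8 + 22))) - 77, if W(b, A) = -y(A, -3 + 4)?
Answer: -583/8 ≈ -72.875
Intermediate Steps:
W(b, A) = -1 - A (W(b, A) = -((-3 + 4) + A) = -(1 + A) = -1 - A)
W(13, -7)*((4 + 51)/(50 + (8 + 22))) - 77 = (-1 - 1*(-7))*((4 + 51)/(50 + (8 + 22))) - 77 = (-1 + 7)*(55/(50 + 30)) - 77 = 6*(55/80) - 77 = 6*(55*(1/80)) - 77 = 6*(11/16) - 77 = 33/8 - 77 = -583/8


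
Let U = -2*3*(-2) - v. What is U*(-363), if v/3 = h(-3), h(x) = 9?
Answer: 5445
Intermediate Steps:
v = 27 (v = 3*9 = 27)
U = -15 (U = -2*3*(-2) - 1*27 = -6*(-2) - 27 = 12 - 27 = -15)
U*(-363) = -15*(-363) = 5445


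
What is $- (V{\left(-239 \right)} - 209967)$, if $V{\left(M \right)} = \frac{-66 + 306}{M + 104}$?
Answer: $\frac{1889719}{9} \approx 2.0997 \cdot 10^{5}$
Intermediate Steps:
$V{\left(M \right)} = \frac{240}{104 + M}$
$- (V{\left(-239 \right)} - 209967) = - (\frac{240}{104 - 239} - 209967) = - (\frac{240}{-135} - 209967) = - (240 \left(- \frac{1}{135}\right) - 209967) = - (- \frac{16}{9} - 209967) = \left(-1\right) \left(- \frac{1889719}{9}\right) = \frac{1889719}{9}$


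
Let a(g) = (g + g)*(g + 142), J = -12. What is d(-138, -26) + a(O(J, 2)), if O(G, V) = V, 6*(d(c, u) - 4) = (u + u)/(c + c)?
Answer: 240133/414 ≈ 580.03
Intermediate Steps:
d(c, u) = 4 + u/(6*c) (d(c, u) = 4 + ((u + u)/(c + c))/6 = 4 + ((2*u)/((2*c)))/6 = 4 + ((2*u)*(1/(2*c)))/6 = 4 + (u/c)/6 = 4 + u/(6*c))
a(g) = 2*g*(142 + g) (a(g) = (2*g)*(142 + g) = 2*g*(142 + g))
d(-138, -26) + a(O(J, 2)) = (4 + (⅙)*(-26)/(-138)) + 2*2*(142 + 2) = (4 + (⅙)*(-26)*(-1/138)) + 2*2*144 = (4 + 13/414) + 576 = 1669/414 + 576 = 240133/414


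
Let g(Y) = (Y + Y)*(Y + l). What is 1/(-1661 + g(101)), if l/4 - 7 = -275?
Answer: -1/197803 ≈ -5.0555e-6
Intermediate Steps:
l = -1072 (l = 28 + 4*(-275) = 28 - 1100 = -1072)
g(Y) = 2*Y*(-1072 + Y) (g(Y) = (Y + Y)*(Y - 1072) = (2*Y)*(-1072 + Y) = 2*Y*(-1072 + Y))
1/(-1661 + g(101)) = 1/(-1661 + 2*101*(-1072 + 101)) = 1/(-1661 + 2*101*(-971)) = 1/(-1661 - 196142) = 1/(-197803) = -1/197803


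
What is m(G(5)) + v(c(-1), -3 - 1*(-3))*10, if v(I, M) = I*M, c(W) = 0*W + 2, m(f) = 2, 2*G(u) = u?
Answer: 2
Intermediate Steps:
G(u) = u/2
c(W) = 2 (c(W) = 0 + 2 = 2)
m(G(5)) + v(c(-1), -3 - 1*(-3))*10 = 2 + (2*(-3 - 1*(-3)))*10 = 2 + (2*(-3 + 3))*10 = 2 + (2*0)*10 = 2 + 0*10 = 2 + 0 = 2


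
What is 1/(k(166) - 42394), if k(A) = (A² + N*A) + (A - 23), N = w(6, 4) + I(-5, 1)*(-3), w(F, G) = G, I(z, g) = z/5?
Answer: -1/13533 ≈ -7.3893e-5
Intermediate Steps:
I(z, g) = z/5 (I(z, g) = z*(⅕) = z/5)
N = 7 (N = 4 + ((⅕)*(-5))*(-3) = 4 - 1*(-3) = 4 + 3 = 7)
k(A) = -23 + A² + 8*A (k(A) = (A² + 7*A) + (A - 23) = (A² + 7*A) + (-23 + A) = -23 + A² + 8*A)
1/(k(166) - 42394) = 1/((-23 + 166² + 8*166) - 42394) = 1/((-23 + 27556 + 1328) - 42394) = 1/(28861 - 42394) = 1/(-13533) = -1/13533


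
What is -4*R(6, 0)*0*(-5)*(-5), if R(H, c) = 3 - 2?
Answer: 0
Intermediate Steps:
R(H, c) = 1
-4*R(6, 0)*0*(-5)*(-5) = -4*1*0*(-5)*(-5) = -0*(-5)*(-5) = -4*0*(-5) = 0*(-5) = 0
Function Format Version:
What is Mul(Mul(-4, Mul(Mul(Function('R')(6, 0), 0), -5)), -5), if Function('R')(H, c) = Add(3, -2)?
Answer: 0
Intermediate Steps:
Function('R')(H, c) = 1
Mul(Mul(-4, Mul(Mul(Function('R')(6, 0), 0), -5)), -5) = Mul(Mul(-4, Mul(Mul(1, 0), -5)), -5) = Mul(Mul(-4, Mul(0, -5)), -5) = Mul(Mul(-4, 0), -5) = Mul(0, -5) = 0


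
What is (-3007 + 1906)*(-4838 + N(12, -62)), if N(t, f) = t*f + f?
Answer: 6214044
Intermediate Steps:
N(t, f) = f + f*t (N(t, f) = f*t + f = f + f*t)
(-3007 + 1906)*(-4838 + N(12, -62)) = (-3007 + 1906)*(-4838 - 62*(1 + 12)) = -1101*(-4838 - 62*13) = -1101*(-4838 - 806) = -1101*(-5644) = 6214044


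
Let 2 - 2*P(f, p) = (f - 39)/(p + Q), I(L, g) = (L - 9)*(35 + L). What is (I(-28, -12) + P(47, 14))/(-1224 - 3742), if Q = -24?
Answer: 644/12415 ≈ 0.051873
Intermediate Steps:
I(L, g) = (-9 + L)*(35 + L)
P(f, p) = 1 - (-39 + f)/(2*(-24 + p)) (P(f, p) = 1 - (f - 39)/(2*(p - 24)) = 1 - (-39 + f)/(2*(-24 + p)))
(I(-28, -12) + P(47, 14))/(-1224 - 3742) = ((-315 + (-28)**2 + 26*(-28)) + (-9 - 1*47 + 2*14)/(2*(-24 + 14)))/(-1224 - 3742) = ((-315 + 784 - 728) + (1/2)*(-9 - 47 + 28)/(-10))/(-4966) = (-259 + (1/2)*(-1/10)*(-28))*(-1/4966) = (-259 + 7/5)*(-1/4966) = -1288/5*(-1/4966) = 644/12415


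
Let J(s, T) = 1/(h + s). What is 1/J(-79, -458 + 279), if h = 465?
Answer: 386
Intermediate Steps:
J(s, T) = 1/(465 + s)
1/J(-79, -458 + 279) = 1/(1/(465 - 79)) = 1/(1/386) = 386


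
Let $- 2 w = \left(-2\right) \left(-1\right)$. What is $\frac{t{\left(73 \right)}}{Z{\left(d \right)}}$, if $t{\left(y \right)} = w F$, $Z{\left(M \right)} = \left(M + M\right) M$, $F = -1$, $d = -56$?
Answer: $\frac{1}{6272} \approx 0.00015944$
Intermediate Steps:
$Z{\left(M \right)} = 2 M^{2}$ ($Z{\left(M \right)} = 2 M M = 2 M^{2}$)
$w = -1$ ($w = - \frac{\left(-2\right) \left(-1\right)}{2} = \left(- \frac{1}{2}\right) 2 = -1$)
$t{\left(y \right)} = 1$ ($t{\left(y \right)} = \left(-1\right) \left(-1\right) = 1$)
$\frac{t{\left(73 \right)}}{Z{\left(d \right)}} = 1 \frac{1}{2 \left(-56\right)^{2}} = 1 \frac{1}{2 \cdot 3136} = 1 \cdot \frac{1}{6272} = \frac{1}{6272}$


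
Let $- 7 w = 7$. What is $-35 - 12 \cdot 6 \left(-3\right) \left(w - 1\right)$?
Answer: $-467$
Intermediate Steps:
$w = -1$ ($w = \left(- \frac{1}{7}\right) 7 = -1$)
$-35 - 12 \cdot 6 \left(-3\right) \left(w - 1\right) = -35 - 12 \cdot 6 \left(-3\right) \left(-1 - 1\right) = -35 - 12 \left(\left(-18\right) \left(-2\right)\right) = -35 - 432 = -467$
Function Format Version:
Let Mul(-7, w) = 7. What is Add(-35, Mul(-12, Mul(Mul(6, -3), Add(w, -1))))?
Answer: -467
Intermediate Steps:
w = -1 (w = Mul(Rational(-1, 7), 7) = -1)
Add(-35, Mul(-12, Mul(Mul(6, -3), Add(w, -1)))) = Add(-35, Mul(-12, Mul(Mul(6, -3), Add(-1, -1)))) = Add(-35, Mul(-12, Mul(-18, -2))) = Add(-35, Mul(-12, 36)) = Add(-35, -432) = -467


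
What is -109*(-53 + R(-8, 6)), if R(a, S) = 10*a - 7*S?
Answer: 19075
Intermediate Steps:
R(a, S) = -7*S + 10*a
-109*(-53 + R(-8, 6)) = -109*(-53 + (-7*6 + 10*(-8))) = -109*(-53 + (-42 - 80)) = -109*(-53 - 122) = -109*(-175) = 19075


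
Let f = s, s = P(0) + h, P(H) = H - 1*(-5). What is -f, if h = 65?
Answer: -70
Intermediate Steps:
P(H) = 5 + H (P(H) = H + 5 = 5 + H)
s = 70 (s = (5 + 0) + 65 = 5 + 65 = 70)
f = 70
-f = -1*70 = -70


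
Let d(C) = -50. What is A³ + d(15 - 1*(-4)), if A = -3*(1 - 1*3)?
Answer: 166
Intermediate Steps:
A = 6 (A = -3*(1 - 3) = -3*(-2) = 6)
A³ + d(15 - 1*(-4)) = 6³ - 50 = 216 - 50 = 166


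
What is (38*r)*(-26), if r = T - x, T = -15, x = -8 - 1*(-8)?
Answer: 14820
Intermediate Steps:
x = 0 (x = -8 + 8 = 0)
r = -15 (r = -15 - 1*0 = -15 + 0 = -15)
(38*r)*(-26) = (38*(-15))*(-26) = -570*(-26) = 14820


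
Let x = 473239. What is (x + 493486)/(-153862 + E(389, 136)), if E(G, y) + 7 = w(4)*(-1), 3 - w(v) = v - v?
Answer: -966725/153872 ≈ -6.2827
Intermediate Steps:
w(v) = 3 (w(v) = 3 - (v - v) = 3 - 1*0 = 3 + 0 = 3)
E(G, y) = -10 (E(G, y) = -7 + 3*(-1) = -7 - 3 = -10)
(x + 493486)/(-153862 + E(389, 136)) = (473239 + 493486)/(-153862 - 10) = 966725/(-153872) = 966725*(-1/153872) = -966725/153872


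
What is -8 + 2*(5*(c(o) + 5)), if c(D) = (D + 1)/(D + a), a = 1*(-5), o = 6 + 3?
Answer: 67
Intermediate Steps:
o = 9
a = -5
c(D) = (1 + D)/(-5 + D) (c(D) = (D + 1)/(D - 5) = (1 + D)/(-5 + D))
-8 + 2*(5*(c(o) + 5)) = -8 + 2*(5*((1 + 9)/(-5 + 9) + 5)) = -8 + 2*(5*(10/4 + 5)) = -8 + 2*(5*((1/4)*10 + 5)) = -8 + 2*(5*(5/2 + 5)) = -8 + 2*(5*(15/2)) = -8 + 2*(75/2) = -8 + 75 = 67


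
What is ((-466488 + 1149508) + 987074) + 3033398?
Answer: 4703492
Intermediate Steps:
((-466488 + 1149508) + 987074) + 3033398 = (683020 + 987074) + 3033398 = 1670094 + 3033398 = 4703492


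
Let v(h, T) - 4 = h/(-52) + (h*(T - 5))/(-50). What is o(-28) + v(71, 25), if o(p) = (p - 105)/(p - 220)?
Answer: -406693/16120 ≈ -25.229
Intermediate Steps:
v(h, T) = 4 - h/52 - h*(-5 + T)/50 (v(h, T) = 4 + (h/(-52) + (h*(T - 5))/(-50)) = 4 + (h*(-1/52) + (h*(-5 + T))*(-1/50)) = 4 + (-h/52 - h*(-5 + T)/50) = 4 - h/52 - h*(-5 + T)/50)
o(p) = (-105 + p)/(-220 + p)
o(-28) + v(71, 25) = (-105 - 28)/(-220 - 28) + (4 + (21/260)*71 - 1/50*25*71) = -133/(-248) + (4 + 1491/260 - 71/2) = -1/248*(-133) - 6699/260 = 133/248 - 6699/260 = -406693/16120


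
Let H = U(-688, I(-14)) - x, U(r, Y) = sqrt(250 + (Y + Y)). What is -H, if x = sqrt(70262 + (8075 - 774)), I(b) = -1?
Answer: sqrt(77563) - 2*sqrt(62) ≈ 262.75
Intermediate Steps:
U(r, Y) = sqrt(250 + 2*Y)
x = sqrt(77563) (x = sqrt(70262 + 7301) = sqrt(77563) ≈ 278.50)
H = -sqrt(77563) + 2*sqrt(62) (H = sqrt(250 + 2*(-1)) - sqrt(77563) = sqrt(250 - 2) - sqrt(77563) = sqrt(248) - sqrt(77563) = 2*sqrt(62) - sqrt(77563) = -sqrt(77563) + 2*sqrt(62) ≈ -262.75)
-H = -(-sqrt(77563) + 2*sqrt(62)) = sqrt(77563) - 2*sqrt(62)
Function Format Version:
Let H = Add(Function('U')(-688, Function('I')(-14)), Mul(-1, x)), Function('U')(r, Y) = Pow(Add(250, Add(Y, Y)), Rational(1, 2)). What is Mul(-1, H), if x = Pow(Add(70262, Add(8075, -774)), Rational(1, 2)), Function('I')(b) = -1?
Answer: Add(Pow(77563, Rational(1, 2)), Mul(-2, Pow(62, Rational(1, 2)))) ≈ 262.75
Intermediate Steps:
Function('U')(r, Y) = Pow(Add(250, Mul(2, Y)), Rational(1, 2))
x = Pow(77563, Rational(1, 2)) (x = Pow(Add(70262, 7301), Rational(1, 2)) = Pow(77563, Rational(1, 2)) ≈ 278.50)
H = Add(Mul(-1, Pow(77563, Rational(1, 2))), Mul(2, Pow(62, Rational(1, 2)))) (H = Add(Pow(Add(250, Mul(2, -1)), Rational(1, 2)), Mul(-1, Pow(77563, Rational(1, 2)))) = Add(Pow(Add(250, -2), Rational(1, 2)), Mul(-1, Pow(77563, Rational(1, 2)))) = Add(Pow(248, Rational(1, 2)), Mul(-1, Pow(77563, Rational(1, 2)))) = Add(Mul(2, Pow(62, Rational(1, 2))), Mul(-1, Pow(77563, Rational(1, 2)))) = Add(Mul(-1, Pow(77563, Rational(1, 2))), Mul(2, Pow(62, Rational(1, 2)))) ≈ -262.75)
Mul(-1, H) = Mul(-1, Add(Mul(-1, Pow(77563, Rational(1, 2))), Mul(2, Pow(62, Rational(1, 2))))) = Add(Pow(77563, Rational(1, 2)), Mul(-2, Pow(62, Rational(1, 2))))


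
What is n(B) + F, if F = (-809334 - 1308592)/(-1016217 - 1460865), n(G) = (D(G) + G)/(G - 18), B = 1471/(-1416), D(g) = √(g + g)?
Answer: 30370477328/33389826819 - 4*I*√260367/26959 ≈ 0.90957 - 0.075709*I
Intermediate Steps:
D(g) = √2*√g (D(g) = √(2*g) = √2*√g)
B = -1471/1416 (B = 1471*(-1/1416) = -1471/1416 ≈ -1.0388)
n(G) = (G + √2*√G)/(-18 + G) (n(G) = (√2*√G + G)/(G - 18) = (G + √2*√G)/(-18 + G))
F = 1058963/1238541 (F = -2117926/(-2477082) = -2117926*(-1/2477082) = 1058963/1238541 ≈ 0.85501)
n(B) + F = (-1471/1416 + √2*√(-1471/1416))/(-18 - 1471/1416) + 1058963/1238541 = (-1471/1416 + √2*(I*√520734/708))/(-26959/1416) + 1058963/1238541 = -1416*(-1471/1416 + I*√260367/354)/26959 + 1058963/1238541 = (1471/26959 - 4*I*√260367/26959) + 1058963/1238541 = 30370477328/33389826819 - 4*I*√260367/26959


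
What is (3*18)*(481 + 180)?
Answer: 35694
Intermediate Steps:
(3*18)*(481 + 180) = 54*661 = 35694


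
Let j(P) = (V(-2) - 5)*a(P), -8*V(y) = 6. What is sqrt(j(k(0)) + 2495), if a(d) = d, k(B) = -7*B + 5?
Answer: sqrt(9865)/2 ≈ 49.661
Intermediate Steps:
V(y) = -3/4 (V(y) = -1/8*6 = -3/4)
k(B) = 5 - 7*B
j(P) = -23*P/4 (j(P) = (-3/4 - 5)*P = -23*P/4)
sqrt(j(k(0)) + 2495) = sqrt(-23*(5 - 7*0)/4 + 2495) = sqrt(-23*(5 + 0)/4 + 2495) = sqrt(-23/4*5 + 2495) = sqrt(-115/4 + 2495) = sqrt(9865/4) = sqrt(9865)/2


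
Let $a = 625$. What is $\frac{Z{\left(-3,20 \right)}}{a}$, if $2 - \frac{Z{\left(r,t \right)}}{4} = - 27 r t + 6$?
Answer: $- \frac{6496}{625} \approx -10.394$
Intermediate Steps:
$Z{\left(r,t \right)} = -16 + 108 r t$ ($Z{\left(r,t \right)} = 8 - 4 \left(- 27 r t + 6\right) = 8 - 4 \left(6 - 27 r t\right) = 8 + \left(-24 + 108 r t\right) = -16 + 108 r t$)
$\frac{Z{\left(-3,20 \right)}}{a} = \frac{-16 + 108 \left(-3\right) 20}{625} = \left(-16 - 6480\right) \frac{1}{625} = \left(-6496\right) \frac{1}{625} = - \frac{6496}{625}$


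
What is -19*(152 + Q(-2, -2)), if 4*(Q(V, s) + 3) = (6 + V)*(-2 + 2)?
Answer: -2831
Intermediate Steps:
Q(V, s) = -3 (Q(V, s) = -3 + ((6 + V)*(-2 + 2))/4 = -3 + ((6 + V)*0)/4 = -3 + (1/4)*0 = -3 + 0 = -3)
-19*(152 + Q(-2, -2)) = -19*(152 - 3) = -19*149 = -2831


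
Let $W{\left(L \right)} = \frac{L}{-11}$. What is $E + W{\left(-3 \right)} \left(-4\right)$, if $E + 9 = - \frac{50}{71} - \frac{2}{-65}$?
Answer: $- \frac{546453}{50765} \approx -10.764$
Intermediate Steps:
$W{\left(L \right)} = - \frac{L}{11}$ ($W{\left(L \right)} = L \left(- \frac{1}{11}\right) = - \frac{L}{11}$)
$E = - \frac{44643}{4615}$ ($E = -9 - \left(- \frac{2}{65} + \frac{50}{71}\right) = -9 - \frac{3108}{4615} = - \frac{44643}{4615} \approx -9.6735$)
$E + W{\left(-3 \right)} \left(-4\right) = - \frac{44643}{4615} + \left(- \frac{1}{11}\right) \left(-3\right) \left(-4\right) = - \frac{44643}{4615} + \frac{3}{11} \left(-4\right) = - \frac{44643}{4615} - \frac{12}{11} = - \frac{546453}{50765}$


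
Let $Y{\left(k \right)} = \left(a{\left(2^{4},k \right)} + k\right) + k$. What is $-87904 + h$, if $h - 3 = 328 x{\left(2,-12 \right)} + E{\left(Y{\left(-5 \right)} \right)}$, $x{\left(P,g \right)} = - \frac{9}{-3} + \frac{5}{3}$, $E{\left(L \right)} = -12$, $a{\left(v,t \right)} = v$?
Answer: $- \frac{259147}{3} \approx -86382.0$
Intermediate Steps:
$Y{\left(k \right)} = 16 + 2 k$ ($Y{\left(k \right)} = \left(2^{4} + k\right) + k = \left(16 + k\right) + k = 16 + 2 k$)
$x{\left(P,g \right)} = \frac{14}{3}$ ($x{\left(P,g \right)} = \left(-9\right) \left(- \frac{1}{3}\right) + 5 \cdot \frac{1}{3} = 3 + \frac{5}{3} = \frac{14}{3}$)
$h = \frac{4565}{3}$ ($h = 3 + \left(328 \cdot \frac{14}{3} - 12\right) = 3 + \left(\frac{4592}{3} - 12\right) = 3 + \frac{4556}{3} = \frac{4565}{3} \approx 1521.7$)
$-87904 + h = -87904 + \frac{4565}{3} = - \frac{259147}{3}$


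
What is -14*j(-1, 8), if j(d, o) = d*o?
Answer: 112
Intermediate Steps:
-14*j(-1, 8) = -(-14)*8 = -14*(-8) = 112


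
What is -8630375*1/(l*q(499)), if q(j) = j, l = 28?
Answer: -8630375/13972 ≈ -617.69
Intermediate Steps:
-8630375*1/(l*q(499)) = -8630375/(499*28) = -8630375/13972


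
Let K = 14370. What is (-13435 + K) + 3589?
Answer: 4524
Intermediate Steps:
(-13435 + K) + 3589 = (-13435 + 14370) + 3589 = 935 + 3589 = 4524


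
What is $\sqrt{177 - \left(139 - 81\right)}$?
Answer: $\sqrt{119} \approx 10.909$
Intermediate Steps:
$\sqrt{177 - \left(139 - 81\right)} = \sqrt{177 + \left(\left(81 - 59\right) - 80\right)} = \sqrt{177 + \left(22 - 80\right)} = \sqrt{177 - 58} = \sqrt{119}$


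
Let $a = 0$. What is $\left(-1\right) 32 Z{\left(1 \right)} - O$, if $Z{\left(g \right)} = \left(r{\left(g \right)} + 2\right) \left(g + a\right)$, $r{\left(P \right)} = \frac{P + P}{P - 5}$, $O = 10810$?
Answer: $-10858$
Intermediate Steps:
$r{\left(P \right)} = \frac{2 P}{-5 + P}$
$Z{\left(g \right)} = g \left(2 + \frac{2 g}{-5 + g}\right)$ ($Z{\left(g \right)} = \left(\frac{2 g}{-5 + g} + 2\right) \left(g + 0\right) = \left(2 + \frac{2 g}{-5 + g}\right) g = g \left(2 + \frac{2 g}{-5 + g}\right)$)
$\left(-1\right) 32 Z{\left(1 \right)} - O = \left(-1\right) 32 \cdot 2 \cdot 1 \frac{1}{-5 + 1} \left(-5 + 2 \cdot 1\right) - 10810 = - 32 \cdot 2 \cdot 1 \frac{1}{-4} \left(-5 + 2\right) - 10810 = - 32 \cdot 2 \cdot 1 \left(- \frac{1}{4}\right) \left(-3\right) - 10810 = \left(-32\right) \frac{3}{2} - 10810 = -48 - 10810 = -10858$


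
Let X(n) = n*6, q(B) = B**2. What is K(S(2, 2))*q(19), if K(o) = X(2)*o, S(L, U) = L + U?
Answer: 17328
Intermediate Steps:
X(n) = 6*n
K(o) = 12*o (K(o) = (6*2)*o = 12*o)
K(S(2, 2))*q(19) = (12*(2 + 2))*19**2 = (12*4)*361 = 48*361 = 17328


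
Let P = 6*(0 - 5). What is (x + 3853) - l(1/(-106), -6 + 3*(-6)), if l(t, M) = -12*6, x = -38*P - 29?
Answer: 5036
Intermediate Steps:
P = -30 (P = 6*(-5) = -30)
x = 1111 (x = -38*(-30) - 29 = 1140 - 29 = 1111)
l(t, M) = -72
(x + 3853) - l(1/(-106), -6 + 3*(-6)) = (1111 + 3853) - 1*(-72) = 4964 + 72 = 5036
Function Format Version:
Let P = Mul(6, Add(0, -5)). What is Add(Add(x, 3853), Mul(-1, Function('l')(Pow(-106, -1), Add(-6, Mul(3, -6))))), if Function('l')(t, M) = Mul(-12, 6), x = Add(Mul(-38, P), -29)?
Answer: 5036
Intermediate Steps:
P = -30 (P = Mul(6, -5) = -30)
x = 1111 (x = Add(Mul(-38, -30), -29) = Add(1140, -29) = 1111)
Function('l')(t, M) = -72
Add(Add(x, 3853), Mul(-1, Function('l')(Pow(-106, -1), Add(-6, Mul(3, -6))))) = Add(Add(1111, 3853), Mul(-1, -72)) = Add(4964, 72) = 5036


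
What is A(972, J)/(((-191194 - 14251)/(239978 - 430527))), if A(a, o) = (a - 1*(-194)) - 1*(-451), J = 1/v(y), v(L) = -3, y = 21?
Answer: 308117733/205445 ≈ 1499.8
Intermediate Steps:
J = -⅓ (J = 1/(-3) = -⅓ ≈ -0.33333)
A(a, o) = 645 + a (A(a, o) = (a + 194) + 451 = (194 + a) + 451 = 645 + a)
A(972, J)/(((-191194 - 14251)/(239978 - 430527))) = (645 + 972)/(((-191194 - 14251)/(239978 - 430527))) = 1617/((-205445/(-190549))) = 1617/((-205445*(-1/190549))) = 1617/(205445/190549) = 1617*(190549/205445) = 308117733/205445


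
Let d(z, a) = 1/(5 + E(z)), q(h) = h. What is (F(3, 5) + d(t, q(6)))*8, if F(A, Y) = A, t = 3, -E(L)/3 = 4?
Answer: 160/7 ≈ 22.857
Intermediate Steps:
E(L) = -12 (E(L) = -3*4 = -12)
d(z, a) = -1/7 (d(z, a) = 1/(5 - 12) = 1/(-7) = -1/7)
(F(3, 5) + d(t, q(6)))*8 = (3 - 1/7)*8 = (20/7)*8 = 160/7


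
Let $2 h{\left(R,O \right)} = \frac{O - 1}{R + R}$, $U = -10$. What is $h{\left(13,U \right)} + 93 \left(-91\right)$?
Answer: $- \frac{440087}{52} \approx -8463.2$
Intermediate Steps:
$h{\left(R,O \right)} = \frac{-1 + O}{4 R}$ ($h{\left(R,O \right)} = \frac{\left(O - 1\right) \frac{1}{R + R}}{2} = \frac{\left(-1 + O\right) \frac{1}{2 R}}{2} = \frac{\frac{1}{2} \frac{1}{R} \left(-1 + O\right)}{2} = \frac{-1 + O}{4 R}$)
$h{\left(13,U \right)} + 93 \left(-91\right) = \frac{-1 - 10}{4 \cdot 13} + 93 \left(-91\right) = \frac{1}{4} \cdot \frac{1}{13} \left(-11\right) - 8463 = - \frac{11}{52} - 8463 = - \frac{440087}{52}$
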